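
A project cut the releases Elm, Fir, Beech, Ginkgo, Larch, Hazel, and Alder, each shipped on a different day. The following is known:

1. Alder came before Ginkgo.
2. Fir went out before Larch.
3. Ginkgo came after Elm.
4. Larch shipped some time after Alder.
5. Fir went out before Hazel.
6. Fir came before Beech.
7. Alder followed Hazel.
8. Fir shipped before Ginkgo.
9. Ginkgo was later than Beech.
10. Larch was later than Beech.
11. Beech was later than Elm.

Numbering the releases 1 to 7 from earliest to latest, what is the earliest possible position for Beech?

Elm and Fir must both come before Beech — 2 forced predecessors.
Nothing else is forced ahead of Beech, so its earliest slot is position 2 + 1 = 3.

3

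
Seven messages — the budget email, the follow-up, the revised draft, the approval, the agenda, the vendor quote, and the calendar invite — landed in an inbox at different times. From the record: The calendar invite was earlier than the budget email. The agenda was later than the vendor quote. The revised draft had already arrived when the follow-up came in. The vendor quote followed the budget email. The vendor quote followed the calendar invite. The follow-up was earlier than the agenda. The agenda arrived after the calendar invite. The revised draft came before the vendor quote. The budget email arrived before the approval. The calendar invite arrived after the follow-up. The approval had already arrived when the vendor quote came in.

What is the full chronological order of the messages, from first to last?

The constraints fix every adjacent pair, so only one ordering works:
the revised draft → the follow-up → the calendar invite → the budget email → the approval → the vendor quote → the agenda.

the revised draft, the follow-up, the calendar invite, the budget email, the approval, the vendor quote, the agenda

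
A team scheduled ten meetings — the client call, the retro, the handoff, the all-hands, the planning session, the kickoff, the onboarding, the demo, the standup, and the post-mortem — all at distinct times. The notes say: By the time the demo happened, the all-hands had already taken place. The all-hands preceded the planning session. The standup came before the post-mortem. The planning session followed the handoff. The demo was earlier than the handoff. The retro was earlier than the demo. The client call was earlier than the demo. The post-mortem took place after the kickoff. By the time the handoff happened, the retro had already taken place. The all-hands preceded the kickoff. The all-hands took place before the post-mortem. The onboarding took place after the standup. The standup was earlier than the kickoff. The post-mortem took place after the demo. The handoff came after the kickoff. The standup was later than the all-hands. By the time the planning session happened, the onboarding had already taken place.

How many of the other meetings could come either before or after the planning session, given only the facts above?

1

Forced before the planning session: the all-hands, the client call, the demo, the handoff, the kickoff, the onboarding, the retro, and the standup.
That leaves the post-mortem with no forced order relative to the planning session — 1.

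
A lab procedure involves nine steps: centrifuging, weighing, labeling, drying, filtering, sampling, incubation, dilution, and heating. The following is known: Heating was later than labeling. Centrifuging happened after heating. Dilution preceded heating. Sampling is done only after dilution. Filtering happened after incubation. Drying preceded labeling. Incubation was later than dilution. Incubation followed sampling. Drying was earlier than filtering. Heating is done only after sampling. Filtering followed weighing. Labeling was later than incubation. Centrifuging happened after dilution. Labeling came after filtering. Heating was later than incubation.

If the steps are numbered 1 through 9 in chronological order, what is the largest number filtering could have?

Filtering must come before centrifuging, heating, and labeling — 3 steps forced after it.
Everything else can be placed before filtering in some valid order, so filtering can sit as late as position 9 − 3 = 6.

6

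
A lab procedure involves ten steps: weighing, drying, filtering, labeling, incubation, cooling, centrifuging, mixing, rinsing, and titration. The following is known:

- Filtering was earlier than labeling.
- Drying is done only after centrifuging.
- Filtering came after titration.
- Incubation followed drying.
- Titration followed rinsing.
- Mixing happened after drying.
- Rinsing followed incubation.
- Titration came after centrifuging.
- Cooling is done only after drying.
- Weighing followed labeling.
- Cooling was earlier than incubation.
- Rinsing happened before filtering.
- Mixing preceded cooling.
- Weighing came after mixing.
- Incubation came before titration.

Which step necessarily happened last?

weighing

Every other step has a chain of constraints placing it before weighing, so weighing is last.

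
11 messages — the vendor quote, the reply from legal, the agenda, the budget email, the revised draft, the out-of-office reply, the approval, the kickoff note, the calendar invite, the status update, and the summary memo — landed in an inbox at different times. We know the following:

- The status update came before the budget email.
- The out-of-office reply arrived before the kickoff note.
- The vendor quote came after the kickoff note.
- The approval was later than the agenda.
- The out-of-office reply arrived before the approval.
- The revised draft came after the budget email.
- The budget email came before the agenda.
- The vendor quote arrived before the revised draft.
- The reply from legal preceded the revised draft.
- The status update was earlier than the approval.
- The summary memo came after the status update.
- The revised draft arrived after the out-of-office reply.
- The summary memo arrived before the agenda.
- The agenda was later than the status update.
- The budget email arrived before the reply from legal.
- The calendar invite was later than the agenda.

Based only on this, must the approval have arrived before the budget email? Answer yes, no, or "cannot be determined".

Tracing the constraints gives the budget email → the agenda → the approval, so the budget email must come before the approval.
That means the approval cannot be before the budget email.

no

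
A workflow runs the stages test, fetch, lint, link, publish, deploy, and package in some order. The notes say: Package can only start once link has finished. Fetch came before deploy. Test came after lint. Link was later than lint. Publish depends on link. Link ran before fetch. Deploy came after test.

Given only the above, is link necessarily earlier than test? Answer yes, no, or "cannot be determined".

No chain of stated constraints runs from link to test, and none runs from test to link either.
So the relative order of link and test is not fixed by the given facts.

cannot be determined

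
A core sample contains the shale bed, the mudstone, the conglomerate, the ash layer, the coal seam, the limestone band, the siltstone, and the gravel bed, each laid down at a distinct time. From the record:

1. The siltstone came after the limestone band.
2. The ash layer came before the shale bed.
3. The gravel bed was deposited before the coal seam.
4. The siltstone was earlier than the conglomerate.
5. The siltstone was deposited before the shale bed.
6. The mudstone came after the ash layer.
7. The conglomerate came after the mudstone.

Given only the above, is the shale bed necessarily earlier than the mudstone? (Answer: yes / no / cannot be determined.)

No chain of stated constraints runs from the shale bed to the mudstone, and none runs from the mudstone to the shale bed either.
So the relative order of the shale bed and the mudstone is not fixed by the given facts.

cannot be determined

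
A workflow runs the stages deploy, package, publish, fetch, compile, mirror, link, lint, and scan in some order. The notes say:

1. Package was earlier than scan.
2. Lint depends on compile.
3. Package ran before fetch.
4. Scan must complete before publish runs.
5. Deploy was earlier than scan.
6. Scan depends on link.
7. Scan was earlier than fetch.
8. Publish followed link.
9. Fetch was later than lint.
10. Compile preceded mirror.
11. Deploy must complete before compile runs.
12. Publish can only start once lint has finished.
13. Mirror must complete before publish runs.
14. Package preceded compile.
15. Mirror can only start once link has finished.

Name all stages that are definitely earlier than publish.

compile, deploy, link, lint, mirror, package, scan

Directly stated before publish: link, lint, mirror, and scan.
Compile reaches publish via compile → lint → publish.
Deploy reaches publish via deploy → scan → publish.
Package reaches publish via package → scan → publish.
No chain forces fetch ahead of publish.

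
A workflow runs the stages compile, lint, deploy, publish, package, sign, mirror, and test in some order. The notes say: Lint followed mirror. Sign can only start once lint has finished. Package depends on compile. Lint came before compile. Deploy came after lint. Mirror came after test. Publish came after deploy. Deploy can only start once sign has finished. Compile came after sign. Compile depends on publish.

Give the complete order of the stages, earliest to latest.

test, mirror, lint, sign, deploy, publish, compile, package

The constraints fix every adjacent pair, so only one ordering works:
test → mirror → lint → sign → deploy → publish → compile → package.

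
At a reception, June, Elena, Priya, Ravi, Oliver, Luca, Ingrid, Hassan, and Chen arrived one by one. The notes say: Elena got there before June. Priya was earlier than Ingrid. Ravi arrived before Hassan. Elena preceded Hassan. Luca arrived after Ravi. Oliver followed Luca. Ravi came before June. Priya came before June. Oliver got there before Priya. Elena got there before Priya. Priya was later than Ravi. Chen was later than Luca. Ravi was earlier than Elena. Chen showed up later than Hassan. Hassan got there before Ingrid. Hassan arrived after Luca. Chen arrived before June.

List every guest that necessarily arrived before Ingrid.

Directly stated before Ingrid: Hassan and Priya.
Elena reaches Ingrid via Elena → Hassan → Ingrid.
Luca reaches Ingrid via Luca → Hassan → Ingrid.
Oliver reaches Ingrid via Oliver → Priya → Ingrid.
Likewise Ravi reaches Ingrid by chaining the stated constraints.

Elena, Hassan, Luca, Oliver, Priya, Ravi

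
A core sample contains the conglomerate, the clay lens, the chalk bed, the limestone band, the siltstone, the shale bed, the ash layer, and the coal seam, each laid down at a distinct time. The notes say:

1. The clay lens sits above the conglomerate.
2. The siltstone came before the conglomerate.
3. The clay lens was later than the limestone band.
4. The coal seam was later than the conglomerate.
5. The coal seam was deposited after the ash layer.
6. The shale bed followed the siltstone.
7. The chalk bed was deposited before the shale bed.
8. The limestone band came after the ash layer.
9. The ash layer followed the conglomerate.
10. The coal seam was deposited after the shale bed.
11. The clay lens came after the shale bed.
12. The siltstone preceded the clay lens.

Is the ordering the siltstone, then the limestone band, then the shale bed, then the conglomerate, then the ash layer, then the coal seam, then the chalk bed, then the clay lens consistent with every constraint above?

no

The constraints require the ash layer before the limestone band, but in the proposed sequence the limestone band appears ahead of the ash layer. That one violation is enough.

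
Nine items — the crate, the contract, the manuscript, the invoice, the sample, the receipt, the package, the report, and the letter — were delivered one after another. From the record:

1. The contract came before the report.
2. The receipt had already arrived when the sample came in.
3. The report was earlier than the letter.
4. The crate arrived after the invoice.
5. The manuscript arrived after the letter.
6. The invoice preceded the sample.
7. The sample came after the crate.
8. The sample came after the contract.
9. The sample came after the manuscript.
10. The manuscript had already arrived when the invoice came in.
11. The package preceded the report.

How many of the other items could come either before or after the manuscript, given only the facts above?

1

Forced before the manuscript: the contract, the letter, the package, and the report; forced after the manuscript: the crate, the invoice, and the sample.
That leaves the receipt with no forced order relative to the manuscript — 1.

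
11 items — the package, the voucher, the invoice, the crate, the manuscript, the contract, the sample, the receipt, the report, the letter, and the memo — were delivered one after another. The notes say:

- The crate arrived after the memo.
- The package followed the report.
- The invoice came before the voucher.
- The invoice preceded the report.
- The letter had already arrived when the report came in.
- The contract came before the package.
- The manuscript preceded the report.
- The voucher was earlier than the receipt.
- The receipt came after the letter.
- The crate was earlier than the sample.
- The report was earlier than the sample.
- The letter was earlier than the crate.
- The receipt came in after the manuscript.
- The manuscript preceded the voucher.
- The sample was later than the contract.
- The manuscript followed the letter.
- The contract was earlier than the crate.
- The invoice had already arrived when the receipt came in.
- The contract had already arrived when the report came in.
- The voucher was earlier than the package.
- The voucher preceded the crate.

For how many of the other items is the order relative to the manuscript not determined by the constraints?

Forced before the manuscript: the letter; forced after the manuscript: the crate, the package, the receipt, the report, the sample, and the voucher.
That leaves the contract, the invoice, and the memo with no forced order relative to the manuscript — 3.

3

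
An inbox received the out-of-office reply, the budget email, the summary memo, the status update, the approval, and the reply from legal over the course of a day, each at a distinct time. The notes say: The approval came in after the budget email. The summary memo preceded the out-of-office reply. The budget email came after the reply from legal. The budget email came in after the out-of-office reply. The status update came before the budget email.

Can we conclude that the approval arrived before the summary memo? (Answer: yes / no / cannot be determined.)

no

Tracing the constraints gives the summary memo → the out-of-office reply → the budget email → the approval, so the summary memo must come before the approval.
That means the approval cannot be before the summary memo.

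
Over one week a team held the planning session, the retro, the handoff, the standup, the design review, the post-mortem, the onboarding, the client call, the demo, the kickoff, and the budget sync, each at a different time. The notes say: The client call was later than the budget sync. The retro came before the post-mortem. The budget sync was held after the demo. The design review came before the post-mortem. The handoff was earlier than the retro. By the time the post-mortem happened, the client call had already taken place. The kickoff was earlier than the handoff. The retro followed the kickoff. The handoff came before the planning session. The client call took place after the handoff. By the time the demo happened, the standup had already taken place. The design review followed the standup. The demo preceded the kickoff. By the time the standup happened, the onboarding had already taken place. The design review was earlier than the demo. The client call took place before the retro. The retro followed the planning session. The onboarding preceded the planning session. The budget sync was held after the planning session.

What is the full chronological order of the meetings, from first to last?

the onboarding, the standup, the design review, the demo, the kickoff, the handoff, the planning session, the budget sync, the client call, the retro, the post-mortem

The constraints fix every adjacent pair, so only one ordering works:
the onboarding → the standup → the design review → the demo → the kickoff → the handoff → the planning session → the budget sync → the client call → the retro → the post-mortem.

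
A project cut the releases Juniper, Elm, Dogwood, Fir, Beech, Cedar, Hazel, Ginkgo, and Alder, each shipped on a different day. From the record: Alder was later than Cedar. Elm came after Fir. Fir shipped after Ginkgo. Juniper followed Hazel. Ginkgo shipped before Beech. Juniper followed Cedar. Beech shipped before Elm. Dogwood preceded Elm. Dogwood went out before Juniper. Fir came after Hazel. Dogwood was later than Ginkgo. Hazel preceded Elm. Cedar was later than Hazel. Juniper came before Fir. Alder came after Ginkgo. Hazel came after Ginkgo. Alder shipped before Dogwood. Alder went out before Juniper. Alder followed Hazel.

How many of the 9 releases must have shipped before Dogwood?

4

Directly stated before Dogwood: Alder and Ginkgo.
Cedar reaches Dogwood via Cedar → Alder → Dogwood.
Hazel reaches Dogwood via Hazel → Alder → Dogwood.
That's Alder, Cedar, Ginkgo, and Hazel — 4 in all.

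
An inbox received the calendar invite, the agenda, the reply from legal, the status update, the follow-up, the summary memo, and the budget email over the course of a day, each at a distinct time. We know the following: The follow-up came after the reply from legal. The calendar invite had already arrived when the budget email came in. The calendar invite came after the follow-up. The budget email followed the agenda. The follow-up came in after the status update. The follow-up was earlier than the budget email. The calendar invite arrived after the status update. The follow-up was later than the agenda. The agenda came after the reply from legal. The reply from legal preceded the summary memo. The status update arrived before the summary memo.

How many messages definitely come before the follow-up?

3

Directly stated before the follow-up: the agenda, the reply from legal, and the status update.
That's the agenda, the reply from legal, and the status update — 3 in all.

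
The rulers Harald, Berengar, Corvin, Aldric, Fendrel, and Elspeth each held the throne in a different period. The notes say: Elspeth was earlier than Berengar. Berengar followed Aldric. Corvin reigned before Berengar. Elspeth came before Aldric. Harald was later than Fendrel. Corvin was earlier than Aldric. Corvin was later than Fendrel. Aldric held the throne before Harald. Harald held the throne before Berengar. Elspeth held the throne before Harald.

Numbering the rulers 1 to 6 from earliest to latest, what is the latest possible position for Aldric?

Aldric must come before Berengar and Harald — 2 rulers forced after them.
Everything else can be placed before Aldric in some valid order, so Aldric can sit as late as position 6 − 2 = 4.

4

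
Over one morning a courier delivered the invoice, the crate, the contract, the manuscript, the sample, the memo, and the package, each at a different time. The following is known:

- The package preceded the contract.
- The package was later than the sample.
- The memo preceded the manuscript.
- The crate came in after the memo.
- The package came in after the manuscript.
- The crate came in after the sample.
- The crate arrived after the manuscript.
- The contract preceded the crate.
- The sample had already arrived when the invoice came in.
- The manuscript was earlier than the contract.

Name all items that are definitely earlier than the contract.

Directly stated before the contract: the manuscript and the package.
The memo reaches the contract via the memo → the manuscript → the contract.
The sample reaches the contract via the sample → the package → the contract.
No chain forces the invoice (or any of the others) ahead of the contract.

the manuscript, the memo, the package, the sample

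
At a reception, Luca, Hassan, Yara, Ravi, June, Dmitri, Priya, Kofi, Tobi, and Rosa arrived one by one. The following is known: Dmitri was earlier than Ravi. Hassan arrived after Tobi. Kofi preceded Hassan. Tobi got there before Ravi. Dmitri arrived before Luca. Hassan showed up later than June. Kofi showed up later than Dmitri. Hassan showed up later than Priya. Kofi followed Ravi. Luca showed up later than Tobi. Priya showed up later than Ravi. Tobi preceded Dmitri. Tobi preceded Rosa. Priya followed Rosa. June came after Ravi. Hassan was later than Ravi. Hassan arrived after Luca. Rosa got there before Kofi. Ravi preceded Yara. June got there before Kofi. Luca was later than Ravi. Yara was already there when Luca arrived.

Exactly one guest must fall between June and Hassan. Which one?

Tracing the constraints gives June → Kofi → Hassan, so Kofi sits after June and before Hassan.
No other guest is forced both after June and before Hassan.

Kofi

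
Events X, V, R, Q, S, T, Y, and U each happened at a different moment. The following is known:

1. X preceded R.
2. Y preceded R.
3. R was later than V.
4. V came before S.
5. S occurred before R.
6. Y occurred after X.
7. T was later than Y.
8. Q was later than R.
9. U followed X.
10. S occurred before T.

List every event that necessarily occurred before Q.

Directly stated before Q: R.
S reaches Q via S → R → Q.
V reaches Q via V → R → Q.
X reaches Q via X → R → Q.
Likewise Y reaches Q by chaining the stated constraints.
No chain forces U (or any of the others) ahead of Q.

R, S, V, X, Y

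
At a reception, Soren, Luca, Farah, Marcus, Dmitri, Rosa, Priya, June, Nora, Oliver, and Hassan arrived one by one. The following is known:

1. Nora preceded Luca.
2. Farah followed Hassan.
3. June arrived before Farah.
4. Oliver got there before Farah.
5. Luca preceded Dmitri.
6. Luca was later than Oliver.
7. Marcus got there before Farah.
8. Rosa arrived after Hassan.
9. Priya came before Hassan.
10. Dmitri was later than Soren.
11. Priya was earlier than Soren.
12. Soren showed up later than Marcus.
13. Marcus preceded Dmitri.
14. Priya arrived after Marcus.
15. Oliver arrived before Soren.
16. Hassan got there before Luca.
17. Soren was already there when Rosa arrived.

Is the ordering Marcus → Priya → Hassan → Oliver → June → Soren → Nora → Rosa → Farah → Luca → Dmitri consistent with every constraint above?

yes

Check each stated constraint against the proposed order — e.g. Marcus is ahead of Farah; Marcus is ahead of Dmitri. Every pair is in the required order; nothing is violated.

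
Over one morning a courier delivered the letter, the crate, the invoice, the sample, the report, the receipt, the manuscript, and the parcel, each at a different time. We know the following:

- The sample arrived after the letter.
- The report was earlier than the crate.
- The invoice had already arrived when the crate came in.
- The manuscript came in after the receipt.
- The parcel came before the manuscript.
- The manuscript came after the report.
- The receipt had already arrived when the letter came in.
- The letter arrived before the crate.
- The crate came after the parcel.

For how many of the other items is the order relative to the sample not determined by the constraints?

5

Forced before the sample: the letter and the receipt.
That leaves the crate, the invoice, the manuscript, the parcel, and the report with no forced order relative to the sample — 5.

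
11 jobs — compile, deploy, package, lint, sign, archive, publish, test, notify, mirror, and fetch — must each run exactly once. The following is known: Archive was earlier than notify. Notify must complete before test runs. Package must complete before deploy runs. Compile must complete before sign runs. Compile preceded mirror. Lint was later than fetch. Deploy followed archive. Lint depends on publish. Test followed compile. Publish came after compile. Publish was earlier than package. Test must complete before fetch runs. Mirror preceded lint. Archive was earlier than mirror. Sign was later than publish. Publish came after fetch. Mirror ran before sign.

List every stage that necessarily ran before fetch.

Directly stated before fetch: test.
Archive reaches fetch via archive → notify → test → fetch.
Compile reaches fetch via compile → test → fetch.
Notify reaches fetch via notify → test → fetch.
No chain forces sign (or any of the others) ahead of fetch.

archive, compile, notify, test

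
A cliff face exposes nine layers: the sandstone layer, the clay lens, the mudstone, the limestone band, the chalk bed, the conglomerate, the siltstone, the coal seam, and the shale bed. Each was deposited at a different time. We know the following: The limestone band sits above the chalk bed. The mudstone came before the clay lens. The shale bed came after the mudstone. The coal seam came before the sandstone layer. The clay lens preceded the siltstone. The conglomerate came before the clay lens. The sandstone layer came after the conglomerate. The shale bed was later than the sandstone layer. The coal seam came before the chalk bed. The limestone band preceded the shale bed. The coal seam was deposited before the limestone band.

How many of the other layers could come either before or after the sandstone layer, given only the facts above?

5

Forced before the sandstone layer: the coal seam and the conglomerate; forced after the sandstone layer: the shale bed.
That leaves the chalk bed, the clay lens, the limestone band, the mudstone, and the siltstone with no forced order relative to the sandstone layer — 5.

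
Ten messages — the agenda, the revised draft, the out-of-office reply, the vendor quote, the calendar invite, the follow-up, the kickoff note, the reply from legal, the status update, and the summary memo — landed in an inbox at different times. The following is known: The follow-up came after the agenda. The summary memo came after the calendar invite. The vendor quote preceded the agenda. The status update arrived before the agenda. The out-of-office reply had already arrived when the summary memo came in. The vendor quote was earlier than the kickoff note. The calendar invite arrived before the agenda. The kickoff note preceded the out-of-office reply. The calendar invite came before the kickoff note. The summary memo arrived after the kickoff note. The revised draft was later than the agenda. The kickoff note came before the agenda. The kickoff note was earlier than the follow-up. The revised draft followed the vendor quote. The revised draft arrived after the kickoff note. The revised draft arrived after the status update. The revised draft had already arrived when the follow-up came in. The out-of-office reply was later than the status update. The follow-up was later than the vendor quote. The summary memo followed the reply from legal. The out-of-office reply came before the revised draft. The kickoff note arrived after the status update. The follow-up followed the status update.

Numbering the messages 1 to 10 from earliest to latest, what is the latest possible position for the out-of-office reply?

7

The out-of-office reply must come before the follow-up, the revised draft, and the summary memo — 3 messages forced after it.
Everything else can be placed before the out-of-office reply in some valid order, so the out-of-office reply can sit as late as position 10 − 3 = 7.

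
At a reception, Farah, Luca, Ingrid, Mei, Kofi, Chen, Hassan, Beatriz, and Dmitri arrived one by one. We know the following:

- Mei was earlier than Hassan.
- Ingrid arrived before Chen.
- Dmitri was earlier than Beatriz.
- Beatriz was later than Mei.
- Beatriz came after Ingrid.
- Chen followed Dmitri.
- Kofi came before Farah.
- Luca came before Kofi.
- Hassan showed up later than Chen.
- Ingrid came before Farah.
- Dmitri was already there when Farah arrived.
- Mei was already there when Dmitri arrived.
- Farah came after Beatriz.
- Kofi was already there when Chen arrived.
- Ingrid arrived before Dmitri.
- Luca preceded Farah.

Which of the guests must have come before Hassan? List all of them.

Chen, Dmitri, Ingrid, Kofi, Luca, Mei

Directly stated before Hassan: Chen and Mei.
Dmitri reaches Hassan via Dmitri → Chen → Hassan.
Ingrid reaches Hassan via Ingrid → Chen → Hassan.
Kofi reaches Hassan via Kofi → Chen → Hassan.
Likewise Luca reaches Hassan by chaining the stated constraints.
No chain forces Farah (or any of the others) ahead of Hassan.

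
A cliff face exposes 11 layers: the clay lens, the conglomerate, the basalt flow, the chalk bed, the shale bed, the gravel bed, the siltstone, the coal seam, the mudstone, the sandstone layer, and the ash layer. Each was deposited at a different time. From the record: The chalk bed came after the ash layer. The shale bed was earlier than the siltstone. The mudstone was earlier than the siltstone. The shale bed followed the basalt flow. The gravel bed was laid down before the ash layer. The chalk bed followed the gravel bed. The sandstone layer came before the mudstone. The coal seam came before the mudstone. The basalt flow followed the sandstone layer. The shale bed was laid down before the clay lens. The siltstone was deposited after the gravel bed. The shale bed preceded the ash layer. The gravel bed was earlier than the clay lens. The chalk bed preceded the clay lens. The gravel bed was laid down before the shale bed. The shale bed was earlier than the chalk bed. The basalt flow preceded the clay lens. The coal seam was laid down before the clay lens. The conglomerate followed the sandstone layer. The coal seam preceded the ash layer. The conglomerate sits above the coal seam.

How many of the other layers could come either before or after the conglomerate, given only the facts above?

Forced before the conglomerate: the coal seam and the sandstone layer.
That leaves the ash layer, the basalt flow, the chalk bed, the clay lens, the gravel bed, the mudstone, the shale bed, and the siltstone with no forced order relative to the conglomerate — 8.

8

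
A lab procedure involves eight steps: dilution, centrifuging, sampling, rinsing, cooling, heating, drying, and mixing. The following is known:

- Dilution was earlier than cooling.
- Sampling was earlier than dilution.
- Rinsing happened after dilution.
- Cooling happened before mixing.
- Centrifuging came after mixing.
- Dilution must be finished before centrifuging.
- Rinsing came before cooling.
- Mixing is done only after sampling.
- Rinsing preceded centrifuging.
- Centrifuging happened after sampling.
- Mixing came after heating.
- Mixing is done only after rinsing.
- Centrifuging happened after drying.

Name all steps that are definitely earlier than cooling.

Directly stated before cooling: dilution and rinsing.
Sampling reaches cooling via sampling → dilution → cooling.
No chain forces mixing (or any of the others) ahead of cooling.

dilution, rinsing, sampling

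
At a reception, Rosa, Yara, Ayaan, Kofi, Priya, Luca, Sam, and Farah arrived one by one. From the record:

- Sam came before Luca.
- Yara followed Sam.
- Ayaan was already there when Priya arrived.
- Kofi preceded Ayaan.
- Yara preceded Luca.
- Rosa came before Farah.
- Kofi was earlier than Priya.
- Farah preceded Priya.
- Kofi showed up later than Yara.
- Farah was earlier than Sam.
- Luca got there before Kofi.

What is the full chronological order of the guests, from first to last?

Rosa, Farah, Sam, Yara, Luca, Kofi, Ayaan, Priya

The constraints fix every adjacent pair, so only one ordering works:
Rosa → Farah → Sam → Yara → Luca → Kofi → Ayaan → Priya.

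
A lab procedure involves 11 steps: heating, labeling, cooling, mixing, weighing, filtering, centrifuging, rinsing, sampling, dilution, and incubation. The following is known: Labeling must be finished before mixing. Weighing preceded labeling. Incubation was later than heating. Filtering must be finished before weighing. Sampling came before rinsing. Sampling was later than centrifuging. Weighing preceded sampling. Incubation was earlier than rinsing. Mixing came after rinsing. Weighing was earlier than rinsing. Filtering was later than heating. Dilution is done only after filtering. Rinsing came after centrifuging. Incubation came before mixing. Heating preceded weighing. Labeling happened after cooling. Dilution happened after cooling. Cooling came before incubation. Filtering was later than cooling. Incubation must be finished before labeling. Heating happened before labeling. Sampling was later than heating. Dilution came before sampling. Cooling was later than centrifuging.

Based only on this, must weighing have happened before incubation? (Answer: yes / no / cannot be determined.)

No chain of stated constraints runs from weighing to incubation, and none runs from incubation to weighing either.
So the relative order of weighing and incubation is not fixed by the given facts.

cannot be determined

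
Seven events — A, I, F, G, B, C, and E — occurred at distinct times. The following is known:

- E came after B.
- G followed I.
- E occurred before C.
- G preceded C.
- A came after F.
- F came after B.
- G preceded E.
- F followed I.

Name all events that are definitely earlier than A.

B, F, I

Directly stated before A: F.
B reaches A via B → F → A.
I reaches A via I → F → A.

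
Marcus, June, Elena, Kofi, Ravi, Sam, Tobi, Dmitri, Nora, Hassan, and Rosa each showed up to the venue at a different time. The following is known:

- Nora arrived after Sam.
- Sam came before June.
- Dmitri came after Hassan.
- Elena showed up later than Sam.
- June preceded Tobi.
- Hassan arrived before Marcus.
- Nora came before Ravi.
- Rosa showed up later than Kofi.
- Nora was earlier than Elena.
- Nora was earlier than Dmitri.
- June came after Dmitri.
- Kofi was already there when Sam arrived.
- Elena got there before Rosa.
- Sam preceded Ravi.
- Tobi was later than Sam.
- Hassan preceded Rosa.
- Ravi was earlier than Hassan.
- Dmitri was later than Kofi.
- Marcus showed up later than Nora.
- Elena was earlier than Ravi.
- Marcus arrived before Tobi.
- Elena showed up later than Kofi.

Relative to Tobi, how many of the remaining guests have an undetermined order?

Forced before Tobi: Dmitri, Elena, Hassan, June, Kofi, Marcus, Nora, Ravi, and Sam.
That leaves Rosa with no forced order relative to Tobi — 1.

1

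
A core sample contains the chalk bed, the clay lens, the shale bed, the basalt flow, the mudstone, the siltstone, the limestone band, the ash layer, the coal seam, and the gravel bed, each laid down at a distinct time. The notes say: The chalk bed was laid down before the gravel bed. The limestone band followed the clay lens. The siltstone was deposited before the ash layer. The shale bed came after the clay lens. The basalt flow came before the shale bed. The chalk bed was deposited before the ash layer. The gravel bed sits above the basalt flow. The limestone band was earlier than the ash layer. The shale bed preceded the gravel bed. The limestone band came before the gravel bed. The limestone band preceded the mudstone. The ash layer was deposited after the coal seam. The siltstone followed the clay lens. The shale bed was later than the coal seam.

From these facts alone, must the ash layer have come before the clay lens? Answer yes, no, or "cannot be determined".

Tracing the constraints gives the clay lens → the limestone band → the ash layer, so the clay lens must come before the ash layer.
That means the ash layer cannot be before the clay lens.

no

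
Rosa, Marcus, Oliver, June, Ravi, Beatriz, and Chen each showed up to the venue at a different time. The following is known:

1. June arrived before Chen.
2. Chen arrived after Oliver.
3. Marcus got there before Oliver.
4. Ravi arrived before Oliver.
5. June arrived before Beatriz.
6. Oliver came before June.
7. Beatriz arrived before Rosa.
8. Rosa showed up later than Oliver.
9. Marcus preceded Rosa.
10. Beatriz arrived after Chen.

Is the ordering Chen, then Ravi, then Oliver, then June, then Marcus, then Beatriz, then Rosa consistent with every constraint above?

no

The constraints require Oliver before Chen, but in the proposed sequence Chen appears ahead of Oliver. That one violation is enough.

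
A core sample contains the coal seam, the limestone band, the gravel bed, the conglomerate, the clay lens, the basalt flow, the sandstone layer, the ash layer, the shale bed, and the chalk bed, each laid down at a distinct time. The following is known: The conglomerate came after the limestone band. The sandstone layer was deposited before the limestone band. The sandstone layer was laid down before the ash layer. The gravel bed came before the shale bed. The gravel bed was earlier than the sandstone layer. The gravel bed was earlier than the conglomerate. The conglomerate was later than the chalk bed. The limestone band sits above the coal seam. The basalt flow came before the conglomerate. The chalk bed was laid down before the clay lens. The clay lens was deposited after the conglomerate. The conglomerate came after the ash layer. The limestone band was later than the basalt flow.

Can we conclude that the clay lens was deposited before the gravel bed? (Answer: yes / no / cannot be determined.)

Tracing the constraints gives the gravel bed → the conglomerate → the clay lens, so the gravel bed must come before the clay lens.
That means the clay lens cannot be before the gravel bed.

no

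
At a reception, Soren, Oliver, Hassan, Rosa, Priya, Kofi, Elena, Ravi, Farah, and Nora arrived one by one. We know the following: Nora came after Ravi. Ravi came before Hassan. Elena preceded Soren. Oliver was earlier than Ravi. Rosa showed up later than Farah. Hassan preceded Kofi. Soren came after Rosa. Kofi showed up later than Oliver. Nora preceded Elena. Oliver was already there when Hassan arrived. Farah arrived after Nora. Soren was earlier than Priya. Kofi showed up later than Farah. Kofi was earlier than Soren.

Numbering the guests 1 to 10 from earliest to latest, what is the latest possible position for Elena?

Elena must come before Priya and Soren — 2 guests forced after them.
Everything else can be placed before Elena in some valid order, so Elena can sit as late as position 10 − 2 = 8.

8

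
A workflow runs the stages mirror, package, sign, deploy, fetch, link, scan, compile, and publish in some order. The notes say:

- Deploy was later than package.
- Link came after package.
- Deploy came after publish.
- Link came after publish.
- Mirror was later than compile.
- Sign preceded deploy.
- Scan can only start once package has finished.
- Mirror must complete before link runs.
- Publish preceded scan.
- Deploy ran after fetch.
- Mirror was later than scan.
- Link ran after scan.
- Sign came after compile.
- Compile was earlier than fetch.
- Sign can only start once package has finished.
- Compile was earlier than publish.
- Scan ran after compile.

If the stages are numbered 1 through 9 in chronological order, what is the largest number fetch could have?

Fetch must come before deploy — 1 stage forced after it.
Everything else can be placed before fetch in some valid order, so fetch can sit as late as position 9 − 1 = 8.

8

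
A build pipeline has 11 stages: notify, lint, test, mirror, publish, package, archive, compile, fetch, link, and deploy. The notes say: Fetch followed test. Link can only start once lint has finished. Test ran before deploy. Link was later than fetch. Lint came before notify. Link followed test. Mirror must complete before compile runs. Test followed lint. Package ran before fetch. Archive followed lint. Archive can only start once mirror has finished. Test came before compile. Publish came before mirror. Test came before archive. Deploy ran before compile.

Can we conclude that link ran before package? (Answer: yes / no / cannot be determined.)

Tracing the constraints gives package → fetch → link, so package must come before link.
That means link cannot be before package.

no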